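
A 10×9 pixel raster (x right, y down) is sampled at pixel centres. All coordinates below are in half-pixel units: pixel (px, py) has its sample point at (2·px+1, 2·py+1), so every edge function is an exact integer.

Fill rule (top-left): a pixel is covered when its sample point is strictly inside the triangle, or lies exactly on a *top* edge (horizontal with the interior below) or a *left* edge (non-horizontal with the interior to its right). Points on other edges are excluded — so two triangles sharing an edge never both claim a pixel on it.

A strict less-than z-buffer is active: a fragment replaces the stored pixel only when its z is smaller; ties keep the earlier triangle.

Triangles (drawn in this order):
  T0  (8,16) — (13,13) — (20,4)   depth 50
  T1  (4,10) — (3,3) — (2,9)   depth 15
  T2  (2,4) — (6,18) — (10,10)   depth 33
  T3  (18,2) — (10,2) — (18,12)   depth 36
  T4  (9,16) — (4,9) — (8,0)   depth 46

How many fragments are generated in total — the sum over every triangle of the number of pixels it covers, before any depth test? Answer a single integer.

T0:
  2·area = 24  (B↔C swapped to make it positive)
  edge (8, 16)→(20, 4): d=(12,-12) top-left  bias=+0
  edge (20, 4)→(13, 13): d=(-7,9) right/bottom  bias=-1
  edge (13, 13)→(8, 16): d=(-5,3) right/bottom  bias=-1
    (9,2)@(19, 5): e=[0,2,22] → #  [on edge]
    (8,3)@(17, 7): e=[0,6,18] → #  [on edge]
    (9,3)@(19, 7): e=[24,-12,12] → ·
    (7,4)@(15, 9): e=[0,10,14] → #  [on edge]
    (8,4)@(17, 9): e=[24,-8,8] → ·
    (6,5)@(13, 11): e=[0,14,10] → #  [on edge]
    (7,5)@(15, 11): e=[24,-4,4] → ·
    (5,6)@(11, 13): e=[0,18,6] → #  [on edge]
    (6,6)@(13, 13): e=[24,0,0] → ·  [on edge]
    (4,7)@(9, 15): e=[0,22,2] → #  [on edge]
    (5,7)@(11, 15): e=[24,4,-4] → ·
    (3,8)@(7, 17): e=[0,26,-2] → ·  [on edge]
  covered (6 px):
    · · · · · · · · · ·
    · · · · · · · · · ·
    · · · · · · · · · #
    · · · · · · · · # ·
    · · · · · · · # · ·
    · · · · · · # · · ·
    · · · · · # · · · ·
    · · · · # · · · · ·
    · · · · · · · · · ·
T1:
  2·area = 13  (B↔C swapped to make it positive)
  edge (4, 10)→(2, 9): d=(-2,-1) top-left  bias=+0
  edge (2, 9)→(3, 3): d=(1,-6) top-left  bias=+0
  edge (3, 3)→(4, 10): d=(1,7) right/bottom  bias=-1
    (1,1)@(3, 3): e=[13,0,0] → ·  [on edge]
    (1,2)@(3, 5): e=[9,2,2] → #
    (2,2)@(5, 5): e=[11,14,-12] → ·
    (1,3)@(3, 7): e=[5,4,4] → #
    (2,3)@(5, 7): e=[7,16,-10] → ·
    (1,4)@(3, 9): e=[1,6,6] → #
    (2,4)@(5, 9): e=[3,18,-8] → ·
    (1,5)@(3, 11): e=[-3,8,8] → ·
    (0,7)@(1, 15): e=[-13,0,26] → ·  [on edge]
    (2,8)@(5, 17): e=[-13,26,0] → ·  [on edge]
  covered (3 px):
    · · · · · · · · · ·
    · · · · · · · · · ·
    · # · · · · · · · ·
    · # · · · · · · · ·
    · # · · · · · · · ·
    · · · · · · · · · ·
    · · · · · · · · · ·
    · · · · · · · · · ·
    · · · · · · · · · ·
T2:
  2·area = 88  (B↔C swapped to make it positive)
  edge (2, 4)→(10, 10): d=(8,6) right/bottom  bias=-1
  edge (10, 10)→(6, 18): d=(-4,8) right/bottom  bias=-1
  edge (6, 18)→(2, 4): d=(-4,-14) top-left  bias=+0
    (1,2)@(3, 5): e=[2,76,10] → #
    (2,2)@(5, 5): e=[-10,60,38] → ·
    (1,3)@(3, 7): e=[18,68,2] → #
    (2,3)@(5, 7): e=[6,52,30] → #
    (3,3)@(7, 7): e=[-6,36,58] → ·
    (1,4)@(3, 9): e=[34,60,-6] → ·
    (2,4)@(5, 9): e=[22,44,22] → #
    (3,4)@(7, 9): e=[10,28,50] → #
    (4,4)@(9, 9): e=[-2,12,78] → ·
    (2,5)@(5, 11): e=[38,36,14] → #
    (4,5)@(9, 11): e=[14,4,70] → #
    (5,5)@(11, 11): e=[2,-12,98] → ·
  covered (11 px):
    · · · · · · · · · ·
    · · · · · · · · · ·
    · # · · · · · · · ·
    · # # · · · · · · ·
    · · # # · · · · · ·
    · · # # # · · · · ·
    · · # # · · · · · ·
    · · · # · · · · · ·
    · · · · · · · · · ·
T3:
  2·area = 80  (B↔C swapped to make it positive)
  edge (18, 2)→(18, 12): d=(0,10) right/bottom  bias=-1
  edge (18, 12)→(10, 2): d=(-8,-10) top-left  bias=+0
  edge (10, 2)→(18, 2): d=(8,0) top-left  bias=+0
    (5,1)@(11, 3): e=[70,2,8] → #
    (6,1)@(13, 3): e=[50,22,8] → #
    (7,1)@(15, 3): e=[30,42,8] → #
    (8,1)@(17, 3): e=[10,62,8] → #
    (9,1)@(19, 3): e=[-10,82,8] → ·
    (5,2)@(11, 5): e=[70,-14,24] → ·
    (6,2)@(13, 5): e=[50,6,24] → #
    (9,2)@(19, 5): e=[-10,66,24] → ·
    (6,3)@(13, 7): e=[50,-10,40] → ·
    (7,3)@(15, 7): e=[30,10,40] → #
    (9,3)@(19, 7): e=[-10,50,40] → ·
    (7,4)@(15, 9): e=[30,-6,56] → ·
  covered (10 px):
    · · · · · · · · · ·
    · · · · · # # # # ·
    · · · · · · # # # ·
    · · · · · · · # # ·
    · · · · · · · · # ·
    · · · · · · · · · ·
    · · · · · · · · · ·
    · · · · · · · · · ·
    · · · · · · · · · ·
T4:
  2·area = 73
  edge (9, 16)→(4, 9): d=(-5,-7) top-left  bias=+0
  edge (4, 9)→(8, 0): d=(4,-9) top-left  bias=+0
  edge (8, 0)→(9, 16): d=(1,16) right/bottom  bias=-1
    (3,1)@(7, 3): e=[51,3,19] → #
    (4,1)@(9, 3): e=[65,21,-13] → ·
    (3,2)@(7, 5): e=[41,11,21] → #
    (4,2)@(9, 5): e=[55,29,-11] → ·
    (2,3)@(5, 7): e=[17,1,55] → #
    (4,3)@(9, 7): e=[45,37,-9] → ·
    (2,4)@(5, 9): e=[7,9,57] → #
    (4,4)@(9, 9): e=[35,45,-7] → ·
    (2,5)@(5, 11): e=[-3,17,59] → ·
    (3,5)@(7, 11): e=[11,35,27] → #
    (4,5)@(9, 11): e=[25,53,-5] → ·
    (3,6)@(7, 13): e=[1,43,29] → #
  covered (8 px):
    · · · · · · · · · ·
    · · · # · · · · · ·
    · · · # · · · · · ·
    · · # # · · · · · ·
    · · # # · · · · · ·
    · · · # · · · · · ·
    · · · # · · · · · ·
    · · · · · · · · · ·
    · · · · · · · · · ·

Result: 38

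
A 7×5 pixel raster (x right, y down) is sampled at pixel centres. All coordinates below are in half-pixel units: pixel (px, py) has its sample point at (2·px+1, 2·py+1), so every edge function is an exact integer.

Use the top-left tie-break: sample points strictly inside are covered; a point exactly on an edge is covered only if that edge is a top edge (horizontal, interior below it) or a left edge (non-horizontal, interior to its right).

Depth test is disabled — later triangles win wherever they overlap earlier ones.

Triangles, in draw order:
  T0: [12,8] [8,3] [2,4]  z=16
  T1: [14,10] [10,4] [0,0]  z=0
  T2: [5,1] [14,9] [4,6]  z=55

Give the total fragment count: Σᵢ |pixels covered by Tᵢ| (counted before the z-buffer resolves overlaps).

T0:
  2·area = 34  (B↔C swapped to make it positive)
  edge (12, 8)→(2, 4): d=(-10,-4) top-left  bias=+0
  edge (2, 4)→(8, 3): d=(6,-1) top-left  bias=+0
  edge (8, 3)→(12, 8): d=(4,5) right/bottom  bias=-1
    (2,2)@(5, 5): e=[2,9,23] → X
    (3,2)@(7, 5): e=[10,11,13] → X
    (4,2)@(9, 5): e=[18,13,3] → X
    (5,2)@(11, 5): e=[26,15,-7] → .
    (2,3)@(5, 7): e=[-18,21,31] → .
    (3,3)@(7, 7): e=[-10,23,21] → .
    (4,3)@(9, 7): e=[-2,25,11] → .
    (5,3)@(11, 7): e=[6,27,1] → X
    (6,3)@(13, 7): e=[14,29,-9] → .
    (5,4)@(11, 9): e=[-14,39,9] → .
  covered (4 px):
    . . . . . . .
    . . . . . . .
    . . X X X . .
    . . . . . X .
    . . . . . . .
T1:
  2·area = 44  (B↔C swapped to make it positive)
  edge (14, 10)→(0, 0): d=(-14,-10) top-left  bias=+0
  edge (0, 0)→(10, 4): d=(10,4) right/bottom  bias=-1
  edge (10, 4)→(14, 10): d=(4,6) right/bottom  bias=-1
    (2,1)@(5, 3): e=[8,10,26] → X
    (3,1)@(7, 3): e=[28,2,14] → X
    (4,1)@(9, 3): e=[48,-6,2] → .
    (2,2)@(5, 5): e=[-20,30,34] → .
    (3,2)@(7, 5): e=[0,22,22] → X  [on edge]
    (4,2)@(9, 5): e=[20,14,10] → X
    (5,2)@(11, 5): e=[40,6,-2] → .
    (3,3)@(7, 7): e=[-28,42,30] → .
    (4,3)@(9, 7): e=[-8,34,18] → .
    (5,3)@(11, 7): e=[12,26,6] → X
    (6,3)@(13, 7): e=[32,18,-6] → .
    (5,4)@(11, 9): e=[-16,46,14] → .
  covered (6 px):
    . . . . . . .
    . . X X . . .
    . . . X X . .
    . . . . . X .
    . . . . . . X
T2:
  2·area = 53
  edge (5, 1)→(14, 9): d=(9,8) right/bottom  bias=-1
  edge (14, 9)→(4, 6): d=(-10,-3) top-left  bias=+0
  edge (4, 6)→(5, 1): d=(1,-5) top-left  bias=+0
    (2,0)@(5, 1): e=[0,53,0] → .  [on edge]
    (2,1)@(5, 3): e=[18,33,2] → X
    (3,1)@(7, 3): e=[2,39,12] → X
    (4,1)@(9, 3): e=[-14,45,22] → .
    (2,2)@(5, 5): e=[36,13,4] → X
    (4,2)@(9, 5): e=[4,25,24] → X
    (5,2)@(11, 5): e=[-12,31,34] → .
    (2,3)@(5, 7): e=[54,-7,6] → .
    (3,3)@(7, 7): e=[38,-1,16] → .
    (4,3)@(9, 7): e=[22,5,26] → X
    (5,3)@(11, 7): e=[6,11,36] → X
    (6,3)@(13, 7): e=[-10,17,46] → .
  covered (7 px):
    . . . . . . .
    . . X X . . .
    . . X X X . .
    . . . . X X .
    . . . . . . .

Answer: 17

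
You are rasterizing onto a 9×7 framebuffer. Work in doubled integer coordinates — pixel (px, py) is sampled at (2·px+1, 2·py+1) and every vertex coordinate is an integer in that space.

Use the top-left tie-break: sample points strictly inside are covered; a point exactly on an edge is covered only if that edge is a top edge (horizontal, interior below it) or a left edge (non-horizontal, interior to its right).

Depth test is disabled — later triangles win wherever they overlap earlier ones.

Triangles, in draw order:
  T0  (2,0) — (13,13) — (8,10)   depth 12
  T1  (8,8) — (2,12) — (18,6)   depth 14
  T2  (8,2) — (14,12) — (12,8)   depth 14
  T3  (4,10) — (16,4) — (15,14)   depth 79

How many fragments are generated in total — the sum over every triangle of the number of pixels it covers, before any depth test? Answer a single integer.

T0:
  2·area = 32
  edge (2, 0)→(13, 13): d=(11,13) right/bottom  bias=-1
  edge (13, 13)→(8, 10): d=(-5,-3) top-left  bias=+0
  edge (8, 10)→(2, 0): d=(-6,-10) top-left  bias=+0
    (2,2)@(5, 5): e=[16,16,0] → █  [on edge]
    (3,2)@(7, 5): e=[-10,22,20] → ·
    (1,3)@(3, 7): e=[64,0,-32] → ·  [on edge]
    (2,3)@(5, 7): e=[38,6,-12] → ·
    (3,3)@(7, 7): e=[12,12,8] → █
    (4,3)@(9, 7): e=[-14,18,28] → ·
    (3,4)@(7, 9): e=[34,2,-4] → ·
    (4,4)@(9, 9): e=[8,8,16] → █
    (5,4)@(11, 9): e=[-18,14,36] → ·
    (4,5)@(9, 11): e=[30,-2,4] → ·
    (5,5)@(11, 11): e=[4,4,24] → █
    (6,5)@(13, 11): e=[-22,10,44] → ·
    (6,6)@(13, 13): e=[0,0,32] → ·  [on edge]
  covered (4 px):
    · · · · · · · · ·
    · · · · · · · · ·
    · · █ · · · · · ·
    · · · █ · · · · ·
    · · · · █ · · · ·
    · · · · · █ · · ·
    · · · · · · · · ·
T1:
  2·area = 28  (B↔C swapped to make it positive)
  edge (8, 8)→(18, 6): d=(10,-2) top-left  bias=+0
  edge (18, 6)→(2, 12): d=(-16,6) right/bottom  bias=-1
  edge (2, 12)→(8, 8): d=(6,-4) top-left  bias=+0
    (6,3)@(13, 7): e=[0,14,14] → █  [on edge]
    (7,3)@(15, 7): e=[4,2,22] → █
    (8,3)@(17, 7): e=[8,-10,30] → ·
    (1,4)@(3, 9): e=[0,42,-14] → ·  [on edge]
    (3,4)@(7, 9): e=[8,18,2] → █
    (4,4)@(9, 9): e=[12,6,10] → █
    (5,4)@(11, 9): e=[16,-6,18] → ·
    (6,4)@(13, 9): e=[20,-18,26] → ·
    (7,4)@(15, 9): e=[24,-30,34] → ·
    (3,5)@(7, 11): e=[28,-14,14] → ·
    (4,5)@(9, 11): e=[32,-26,22] → ·
  covered (4 px):
    · · · · · · · · ·
    · · · · · · · · ·
    · · · · · · · · ·
    · · · · · · █ █ ·
    · · · █ █ · · · ·
    · · · · · · · · ·
    · · · · · · · · ·
T2:
  2·area = 4  (B↔C swapped to make it positive)
  edge (8, 2)→(12, 8): d=(4,6) right/bottom  bias=-1
  edge (12, 8)→(14, 12): d=(2,4) right/bottom  bias=-1
  edge (14, 12)→(8, 2): d=(-6,-10) top-left  bias=+0
    (5,3)@(11, 7): e=[2,2,0] → █  [on edge]
    (6,3)@(13, 7): e=[-10,-6,20] → ·
    (5,4)@(11, 9): e=[10,6,-12] → ·
  covered (1 px):
    · · · · · · · · ·
    · · · · · · · · ·
    · · · · · · · · ·
    · · · · · █ · · ·
    · · · · · · · · ·
    · · · · · · · · ·
    · · · · · · · · ·
T3:
  2·area = 114
  edge (4, 10)→(16, 4): d=(12,-6) top-left  bias=+0
  edge (16, 4)→(15, 14): d=(-1,10) right/bottom  bias=-1
  edge (15, 14)→(4, 10): d=(-11,-4) top-left  bias=+0
    (7,2)@(15, 5): e=[6,9,99] → █
    (8,2)@(17, 5): e=[18,-11,107] → ·
    (5,3)@(11, 7): e=[6,47,61] → █
    (6,3)@(13, 7): e=[18,27,69] → █
    (8,3)@(17, 7): e=[42,-13,85] → ·
    (3,4)@(7, 9): e=[6,85,23] → █
    (4,4)@(9, 9): e=[18,65,31] → █
    (8,4)@(17, 9): e=[66,-15,63] → ·
    (3,5)@(7, 11): e=[30,83,1] → █
    (8,5)@(17, 11): e=[90,-17,41] → ·
    (3,6)@(7, 13): e=[54,81,-21] → ·
    (4,6)@(9, 13): e=[66,61,-13] → ·
  covered (16 px):
    · · · · · · · · ·
    · · · · · · · · ·
    · · · · · · · █ ·
    · · · · · █ █ █ ·
    · · · █ █ █ █ █ ·
    · · · █ █ █ █ █ ·
    · · · · · · █ █ ·

Result: 25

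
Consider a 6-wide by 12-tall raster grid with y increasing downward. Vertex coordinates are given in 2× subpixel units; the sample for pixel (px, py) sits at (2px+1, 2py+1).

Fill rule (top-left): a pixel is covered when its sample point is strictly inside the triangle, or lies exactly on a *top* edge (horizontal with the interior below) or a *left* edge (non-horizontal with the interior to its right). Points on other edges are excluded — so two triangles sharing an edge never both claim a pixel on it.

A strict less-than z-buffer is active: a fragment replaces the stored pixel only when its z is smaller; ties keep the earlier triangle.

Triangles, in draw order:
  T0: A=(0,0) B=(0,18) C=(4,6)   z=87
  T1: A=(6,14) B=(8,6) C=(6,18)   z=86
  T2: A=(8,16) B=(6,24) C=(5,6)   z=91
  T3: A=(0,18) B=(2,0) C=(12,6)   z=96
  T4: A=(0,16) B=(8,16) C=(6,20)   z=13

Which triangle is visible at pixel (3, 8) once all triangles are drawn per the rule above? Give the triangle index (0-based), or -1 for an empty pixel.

T0:
  2·area = 72  (B↔C swapped to make it positive)
  edge (0, 0)→(4, 6): d=(4,6) right/bottom  bias=-1
  edge (4, 6)→(0, 18): d=(-4,12) right/bottom  bias=-1
  edge (0, 18)→(0, 0): d=(0,-18) top-left  bias=+0
    (0,1)@(1, 3): e=[6,48,18] → █
    (1,1)@(3, 3): e=[-6,24,54] → ·
    (2,1)@(5, 3): e=[-18,0,90] → ·  [on edge]
    (0,2)@(1, 5): e=[14,40,18] → █
    (1,2)@(3, 5): e=[2,16,54] → █
    (2,2)@(5, 5): e=[-10,-8,90] → ·
    (0,3)@(1, 7): e=[22,32,18] → █
    (2,3)@(5, 7): e=[-2,-16,90] → ·
    (0,4)@(1, 9): e=[30,24,18] → █
    (1,4)@(3, 9): e=[18,0,54] → ·  [on edge]
    (0,5)@(1, 11): e=[38,16,18] → █
    (1,5)@(3, 11): e=[26,-8,54] → ·
    (0,7)@(1, 15): e=[54,0,18] → ·  [on edge]
  covered (8 px):
    · · · · · ·
    █ · · · · ·
    █ █ · · · ·
    █ █ · · · ·
    █ · · · · ·
    █ · · · · ·
    █ · · · · ·
    · · · · · ·
    · · · · · ·
    · · · · · ·
    · · · · · ·
    · · · · · ·
T1:
  2·area = 8
  edge (6, 14)→(8, 6): d=(2,-8) top-left  bias=+0
  edge (8, 6)→(6, 18): d=(-2,12) right/bottom  bias=-1
  edge (6, 18)→(6, 14): d=(0,-4) top-left  bias=+0
    (3,5)@(7, 11): e=[2,2,4] → █
    (4,5)@(9, 11): e=[18,-22,12] → ·
    (3,6)@(7, 13): e=[6,-2,4] → ·
  covered (1 px):
    · · · · · ·
    · · · · · ·
    · · · · · ·
    · · · · · ·
    · · · · · ·
    · · · █ · ·
    · · · · · ·
    · · · · · ·
    · · · · · ·
    · · · · · ·
    · · · · · ·
    · · · · · ·
T2:
  2·area = 44
  edge (8, 16)→(6, 24): d=(-2,8) right/bottom  bias=-1
  edge (6, 24)→(5, 6): d=(-1,-18) top-left  bias=+0
  edge (5, 6)→(8, 16): d=(3,10) right/bottom  bias=-1
    (3,6)@(7, 13): e=[14,29,1] → █
    (4,6)@(9, 13): e=[-2,65,-19] → ·
    (3,7)@(7, 15): e=[10,27,7] → █
    (4,7)@(9, 15): e=[-6,63,-13] → ·
    (3,8)@(7, 17): e=[6,25,13] → █
    (4,8)@(9, 17): e=[-10,61,-7] → ·
    (3,9)@(7, 19): e=[2,23,19] → █
    (4,9)@(9, 19): e=[-14,59,-1] → ·
    (3,10)@(7, 21): e=[-2,21,25] → ·
  covered (4 px):
    · · · · · ·
    · · · · · ·
    · · · · · ·
    · · · · · ·
    · · · · · ·
    · · · · · ·
    · · · █ · ·
    · · · █ · ·
    · · · █ · ·
    · · · █ · ·
    · · · · · ·
    · · · · · ·
T3:
  2·area = 192
  edge (0, 18)→(2, 0): d=(2,-18) top-left  bias=+0
  edge (2, 0)→(12, 6): d=(10,6) right/bottom  bias=-1
  edge (12, 6)→(0, 18): d=(-12,12) right/bottom  bias=-1
    (1,0)@(3, 1): e=[20,4,168] → █
    (2,0)@(5, 1): e=[56,-8,144] → ·
    (1,1)@(3, 3): e=[24,24,144] → █
    (2,1)@(5, 3): e=[60,12,120] → █
    (3,1)@(7, 3): e=[96,0,96] → ·  [on edge]
    (1,2)@(3, 5): e=[28,44,120] → █
    (3,2)@(7, 5): e=[100,20,72] → █
    (4,2)@(9, 5): e=[136,8,48] → █
    (5,2)@(11, 5): e=[172,-4,24] → ·
    (1,3)@(3, 7): e=[32,64,96] → █
    (5,3)@(11, 7): e=[176,16,0] → ·  [on edge]
    (0,4)@(1, 9): e=[0,96,96] → █  [on edge]
    (4,4)@(9, 9): e=[144,48,0] → ·  [on edge]
    (3,5)@(7, 11): e=[112,80,0] → ·  [on edge]
    (2,6)@(5, 13): e=[80,112,0] → ·  [on edge]
    (1,7)@(3, 15): e=[48,144,0] → ·  [on edge]
    (0,8)@(1, 17): e=[16,176,0] → ·  [on edge]
  covered (21 px):
    · █ · · · ·
    · █ █ · · ·
    · █ █ █ █ ·
    · █ █ █ █ ·
    █ █ █ █ · ·
    █ █ █ · · ·
    █ █ · · · ·
    █ · · · · ·
    · · · · · ·
    · · · · · ·
    · · · · · ·
    · · · · · ·
T4:
  2·area = 32
  edge (0, 16)→(8, 16): d=(8,0) top-left  bias=+0
  edge (8, 16)→(6, 20): d=(-2,4) right/bottom  bias=-1
  edge (6, 20)→(0, 16): d=(-6,-4) top-left  bias=+0
    (1,8)@(3, 17): e=[8,18,6] → █
    (2,8)@(5, 17): e=[8,10,14] → █
    (3,8)@(7, 17): e=[8,2,22] → █
    (4,8)@(9, 17): e=[8,-6,30] → ·
    (1,9)@(3, 19): e=[24,14,-6] → ·
    (2,9)@(5, 19): e=[24,6,2] → █
    (3,9)@(7, 19): e=[24,-2,10] → ·
    (2,10)@(5, 21): e=[40,2,-10] → ·
  covered (4 px):
    · · · · · ·
    · · · · · ·
    · · · · · ·
    · · · · · ·
    · · · · · ·
    · · · · · ·
    · · · · · ·
    · · · · · ·
    · █ █ █ · ·
    · · █ · · ·
    · · · · · ·
    · · · · · ·

Z-buffer (winner per pixel, '.' = empty):
  . 3 . . . .
  0 3 3 . . .
  0 0 3 3 3 .
  0 0 3 3 3 .
  0 3 3 3 . .
  0 3 3 1 . .
  0 3 . 2 . .
  3 . . 2 . .
  . 4 4 4 . .
  . . 4 2 . .
  . . . . . .
  . . . . . .

Answer: 4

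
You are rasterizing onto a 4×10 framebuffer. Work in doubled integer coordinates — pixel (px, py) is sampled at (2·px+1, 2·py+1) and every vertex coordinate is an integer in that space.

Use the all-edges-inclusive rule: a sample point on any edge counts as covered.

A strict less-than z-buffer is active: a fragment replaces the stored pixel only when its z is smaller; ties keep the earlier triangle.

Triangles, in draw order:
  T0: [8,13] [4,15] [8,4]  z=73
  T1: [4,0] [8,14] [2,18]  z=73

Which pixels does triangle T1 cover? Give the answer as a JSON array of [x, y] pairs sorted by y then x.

T0:
  2·area = 36
  edge (8, 13)→(4, 15): d=(-4,2) inclusive
  edge (4, 15)→(8, 4): d=(4,-11) inclusive
  edge (8, 4)→(8, 13): d=(0,9) inclusive
    (3,3)@(7, 7): e=[26,1,9] → X
    (3,4)@(7, 9): e=[18,9,9] → X
    (3,5)@(7, 11): e=[10,17,9] → X
    (2,6)@(5, 13): e=[6,3,27] → X
    (2,7)@(5, 15): e=[-2,11,27] → .
    (3,7)@(7, 15): e=[-6,33,9] → .
  covered (5 px):
    . . . .
    . . . .
    . . . .
    . . . X
    . . . X
    . . . X
    . . X X
    . . . .
    . . . .
    . . . .
T1:
  2·area = 100
  edge (4, 0)→(8, 14): d=(4,14) inclusive
  edge (8, 14)→(2, 18): d=(-6,4) inclusive
  edge (2, 18)→(4, 0): d=(2,-18) inclusive
    (2,2)@(5, 5): e=[6,66,28] → X
    (3,2)@(7, 5): e=[-22,58,64] → .
    (2,3)@(5, 7): e=[14,54,32] → X
    (3,3)@(7, 7): e=[-14,46,68] → .
    (1,4)@(3, 9): e=[50,50,0] → X  [on edge]
    (3,4)@(7, 9): e=[-6,34,72] → .
    (1,5)@(3, 11): e=[58,38,4] → X
    (3,5)@(7, 11): e=[2,22,76] → X
    (1,6)@(3, 13): e=[66,26,8] → X
    (1,7)@(3, 15): e=[74,14,12] → X
    (3,7)@(7, 15): e=[18,-2,84] → .
    (1,8)@(3, 17): e=[82,2,16] → X
  covered (13 px):
    . . . .
    . . . .
    . . X .
    . . X .
    . X X .
    . X X X
    . X X X
    . X X .
    . X . .
    . . . .

Final: [[2,2],[2,3],[1,4],[2,4],[1,5],[2,5],[3,5],[1,6],[2,6],[3,6],[1,7],[2,7],[1,8]]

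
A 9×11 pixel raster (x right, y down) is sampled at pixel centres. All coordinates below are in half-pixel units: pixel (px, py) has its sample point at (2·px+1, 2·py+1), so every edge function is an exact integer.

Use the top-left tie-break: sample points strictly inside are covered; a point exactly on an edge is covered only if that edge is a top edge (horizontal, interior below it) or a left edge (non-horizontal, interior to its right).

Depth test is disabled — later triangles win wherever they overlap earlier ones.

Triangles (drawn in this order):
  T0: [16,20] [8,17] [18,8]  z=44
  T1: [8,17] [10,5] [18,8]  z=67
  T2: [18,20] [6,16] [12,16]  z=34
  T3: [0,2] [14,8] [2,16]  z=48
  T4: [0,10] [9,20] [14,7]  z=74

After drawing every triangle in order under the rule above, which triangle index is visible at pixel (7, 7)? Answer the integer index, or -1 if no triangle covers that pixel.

T0:
  2·area = 102
  edge (16, 20)→(8, 17): d=(-8,-3) top-left  bias=+0
  edge (8, 17)→(18, 8): d=(10,-9) top-left  bias=+0
  edge (18, 8)→(16, 20): d=(-2,12) right/bottom  bias=-1
    (8,4)@(17, 9): e=[91,1,10] → █
    (7,5)@(15, 11): e=[69,3,30] → █
    (6,6)@(13, 13): e=[47,5,50] → █
    (5,7)@(11, 15): e=[25,7,70] → █
    (8,7)@(17, 15): e=[43,61,-2] → ·
    (4,8)@(9, 17): e=[3,9,90] → █
    (8,8)@(17, 17): e=[27,81,-6] → ·
    (4,9)@(9, 19): e=[-13,29,86] → ·
    (5,9)@(11, 19): e=[-7,47,62] → ·
    (6,9)@(13, 19): e=[-1,65,38] → ·
    (7,9)@(15, 19): e=[5,83,14] → █
    (8,9)@(17, 19): e=[11,101,-10] → ·
  covered (14 px):
    · · · · · · · · ·
    · · · · · · · · ·
    · · · · · · · · ·
    · · · · · · · · ·
    · · · · · · · · █
    · · · · · · · █ █
    · · · · · · █ █ █
    · · · · · █ █ █ ·
    · · · · █ █ █ █ ·
    · · · · · · · █ ·
    · · · · · · · · ·
T1:
  2·area = 102
  edge (8, 17)→(10, 5): d=(2,-12) top-left  bias=+0
  edge (10, 5)→(18, 8): d=(8,3) right/bottom  bias=-1
  edge (18, 8)→(8, 17): d=(-10,9) right/bottom  bias=-1
    (5,3)@(11, 7): e=[16,13,73] → █
    (6,3)@(13, 7): e=[40,7,55] → █
    (7,3)@(15, 7): e=[64,1,37] → █
    (8,3)@(17, 7): e=[88,-5,19] → ·
    (5,4)@(11, 9): e=[20,29,53] → █
    (8,4)@(17, 9): e=[92,11,-1] → ·
    (4,5)@(9, 11): e=[0,51,51] → █  [on edge]
    (7,5)@(15, 11): e=[72,33,-3] → ·
    (4,6)@(9, 13): e=[4,67,31] → █
    (6,6)@(13, 13): e=[52,55,-5] → ·
    (4,7)@(9, 15): e=[8,83,11] → █
    (5,7)@(11, 15): e=[32,77,-7] → ·
  covered (12 px):
    · · · · · · · · ·
    · · · · · · · · ·
    · · · · · · · · ·
    · · · · · █ █ █ ·
    · · · · · █ █ █ ·
    · · · · █ █ █ · ·
    · · · · █ █ · · ·
    · · · · █ · · · ·
    · · · · · · · · ·
    · · · · · · · · ·
    · · · · · · · · ·
T2:
  2·area = 24
  edge (18, 20)→(6, 16): d=(-12,-4) top-left  bias=+0
  edge (6, 16)→(12, 16): d=(6,0) top-left  bias=+0
  edge (12, 16)→(18, 20): d=(6,4) right/bottom  bias=-1
    (1,7)@(3, 15): e=[0,-6,30] → ·  [on edge]
    (4,8)@(9, 17): e=[0,6,18] → █  [on edge]
    (5,8)@(11, 17): e=[8,6,10] → █
    (6,8)@(13, 17): e=[16,6,2] → █
    (7,8)@(15, 17): e=[24,6,-6] → ·
    (4,9)@(9, 19): e=[-24,18,30] → ·
    (5,9)@(11, 19): e=[-16,18,22] → ·
    (6,9)@(13, 19): e=[-8,18,14] → ·
    (7,9)@(15, 19): e=[0,18,6] → █  [on edge]
    (8,9)@(17, 19): e=[8,18,-2] → ·
    (7,10)@(15, 21): e=[-24,30,18] → ·
  covered (4 px):
    · · · · · · · · ·
    · · · · · · · · ·
    · · · · · · · · ·
    · · · · · · · · ·
    · · · · · · · · ·
    · · · · · · · · ·
    · · · · · · · · ·
    · · · · · · · · ·
    · · · · █ █ █ · ·
    · · · · · · · █ ·
    · · · · · · · · ·
T3:
  2·area = 184
  edge (0, 2)→(14, 8): d=(14,6) right/bottom  bias=-1
  edge (14, 8)→(2, 16): d=(-12,8) right/bottom  bias=-1
  edge (2, 16)→(0, 2): d=(-2,-14) top-left  bias=+0
    (0,1)@(1, 3): e=[8,164,12] → █
    (1,1)@(3, 3): e=[-4,148,40] → ·
    (0,2)@(1, 5): e=[36,140,8] → █
    (1,2)@(3, 5): e=[24,124,36] → █
    (2,2)@(5, 5): e=[12,108,64] → █
    (3,2)@(7, 5): e=[0,92,92] → ·  [on edge]
    (0,3)@(1, 7): e=[64,116,4] → █
    (3,3)@(7, 7): e=[28,68,88] → █
    (4,3)@(9, 7): e=[16,52,116] → █
    (5,3)@(11, 7): e=[4,36,144] → █
    (6,3)@(13, 7): e=[-8,20,172] → ·
    (0,4)@(1, 9): e=[92,92,0] → █  [on edge]
  covered (23 px):
    · · · · · · · · ·
    █ · · · · · · · ·
    █ █ █ · · · · · ·
    █ █ █ █ █ █ · · ·
    █ █ █ █ █ █ · · ·
    · █ █ █ █ · · · ·
    · █ █ · · · · · ·
    · █ · · · · · · ·
    · · · · · · · · ·
    · · · · · · · · ·
    · · · · · · · · ·
T4:
  2·area = 167  (B↔C swapped to make it positive)
  edge (0, 10)→(14, 7): d=(14,-3) top-left  bias=+0
  edge (14, 7)→(9, 20): d=(-5,13) right/bottom  bias=-1
  edge (9, 20)→(0, 10): d=(-9,-10) top-left  bias=+0
    (2,4)@(5, 9): e=[1,107,59] → █
    (3,4)@(7, 9): e=[7,81,79] → █
    (4,4)@(9, 9): e=[13,55,99] → █
    (5,4)@(11, 9): e=[19,29,119] → █
    (6,4)@(13, 9): e=[25,3,139] → █
    (7,4)@(15, 9): e=[31,-23,159] → ·
    (0,5)@(1, 11): e=[17,149,1] → █
    (1,5)@(3, 11): e=[23,123,21] → █
    (6,5)@(13, 11): e=[53,-7,121] → ·
    (0,6)@(1, 13): e=[45,139,-17] → ·
    (1,6)@(3, 13): e=[51,113,3] → █
    (6,6)@(13, 13): e=[81,-17,103] → ·
  covered (22 px):
    · · · · · · · · ·
    · · · · · · · · ·
    · · · · · · · · ·
    · · · · · · · · ·
    · · █ █ █ █ █ · ·
    █ █ █ █ █ █ · · ·
    · █ █ █ █ █ · · ·
    · · █ █ █ · · · ·
    · · · █ █ · · · ·
    · · · · █ · · · ·
    · · · · · · · · ·

Z-buffer (winner per pixel, '.' = empty):
  . . . . . . . . .
  3 . . . . . . . .
  3 3 3 . . . . . .
  3 3 3 3 3 3 1 1 .
  3 3 4 4 4 4 4 1 0
  4 4 4 4 4 4 1 0 0
  . 4 4 4 4 4 0 0 0
  . 3 4 4 4 0 0 0 .
  . . . 4 4 2 2 0 .
  . . . . 4 . . 2 .
  . . . . . . . . .

Answer: 0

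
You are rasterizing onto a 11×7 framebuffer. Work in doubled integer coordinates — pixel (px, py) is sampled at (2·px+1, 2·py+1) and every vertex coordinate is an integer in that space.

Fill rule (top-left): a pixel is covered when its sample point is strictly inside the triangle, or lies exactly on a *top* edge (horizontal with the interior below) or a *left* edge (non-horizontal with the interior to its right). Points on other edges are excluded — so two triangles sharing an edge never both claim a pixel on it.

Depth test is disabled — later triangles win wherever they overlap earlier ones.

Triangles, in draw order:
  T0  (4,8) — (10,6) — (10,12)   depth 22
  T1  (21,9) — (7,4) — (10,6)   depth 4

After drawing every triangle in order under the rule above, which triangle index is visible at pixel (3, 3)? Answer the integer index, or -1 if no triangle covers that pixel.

T0:
  2·area = 36
  edge (4, 8)→(10, 6): d=(6,-2) top-left  bias=+0
  edge (10, 6)→(10, 12): d=(0,6) right/bottom  bias=-1
  edge (10, 12)→(4, 8): d=(-6,-4) top-left  bias=+0
    (9,1)@(19, 3): e=[0,-54,90] → ·  [on edge]
    (6,2)@(13, 5): e=[0,-18,54] → ·  [on edge]
    (3,3)@(7, 7): e=[0,18,18] → █  [on edge]
    (4,3)@(9, 7): e=[4,6,26] → █
    (5,3)@(11, 7): e=[8,-6,34] → ·
    (0,4)@(1, 9): e=[0,54,-18] → ·  [on edge]
    (3,4)@(7, 9): e=[12,18,6] → █
    (5,4)@(11, 9): e=[20,-6,22] → ·
    (3,5)@(7, 11): e=[24,18,-6] → ·
    (4,5)@(9, 11): e=[28,6,2] → █
    (5,5)@(11, 11): e=[32,-6,10] → ·
    (4,6)@(9, 13): e=[40,6,-10] → ·
  covered (5 px):
    · · · · · · · · · · ·
    · · · · · · · · · · ·
    · · · · · · · · · · ·
    · · · █ █ · · · · · ·
    · · · █ █ · · · · · ·
    · · · · █ · · · · · ·
    · · · · · · · · · · ·
T1:
  2·area = 13  (B↔C swapped to make it positive)
  edge (21, 9)→(10, 6): d=(-11,-3) top-left  bias=+0
  edge (10, 6)→(7, 4): d=(-3,-2) top-left  bias=+0
  edge (7, 4)→(21, 9): d=(14,5) right/bottom  bias=-1
    (4,2)@(9, 5): e=[8,1,4] → █
    (5,2)@(11, 5): e=[14,5,-6] → ·
    (4,3)@(9, 7): e=[-14,-5,32] → ·
    (7,3)@(15, 7): e=[4,7,2] → █
    (8,3)@(17, 7): e=[10,11,-8] → ·
    (7,4)@(15, 9): e=[-18,1,30] → ·
    (10,4)@(21, 9): e=[0,13,0] → ·  [on edge]
  covered (2 px):
    · · · · · · · · · · ·
    · · · · · · · · · · ·
    · · · · █ · · · · · ·
    · · · · · · · █ · · ·
    · · · · · · · · · · ·
    · · · · · · · · · · ·
    · · · · · · · · · · ·

Z-buffer (winner per pixel, '.' = empty):
  . . . . . . . . . . .
  . . . . . . . . . . .
  . . . . 1 . . . . . .
  . . . 0 0 . . 1 . . .
  . . . 0 0 . . . . . .
  . . . . 0 . . . . . .
  . . . . . . . . . . .

Result: 0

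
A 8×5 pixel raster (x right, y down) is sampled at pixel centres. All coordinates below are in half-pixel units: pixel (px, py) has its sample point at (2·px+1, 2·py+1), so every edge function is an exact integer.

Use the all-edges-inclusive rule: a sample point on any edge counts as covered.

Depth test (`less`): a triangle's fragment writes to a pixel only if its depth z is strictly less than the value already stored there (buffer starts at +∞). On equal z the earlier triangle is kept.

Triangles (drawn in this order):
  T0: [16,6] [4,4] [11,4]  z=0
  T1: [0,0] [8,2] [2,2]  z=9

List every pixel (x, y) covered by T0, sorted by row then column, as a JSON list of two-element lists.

T0:
  2·area = 14
  edge (16, 6)→(4, 4): d=(-12,-2) inclusive
  edge (4, 4)→(11, 4): d=(7,0) inclusive
  edge (11, 4)→(16, 6): d=(5,2) inclusive
    (5,2)@(11, 5): e=[2,7,5] → X
    (6,2)@(13, 5): e=[6,7,1] → X
    (7,2)@(15, 5): e=[10,7,-3] → .
    (5,3)@(11, 7): e=[-22,21,15] → .
    (6,3)@(13, 7): e=[-18,21,11] → .
  covered (2 px):
    . . . . . . . .
    . . . . . . . .
    . . . . . X X .
    . . . . . . . .
    . . . . . . . .
T1:
  2·area = 12
  edge (0, 0)→(8, 2): d=(8,2) inclusive
  edge (8, 2)→(2, 2): d=(-6,0) inclusive
  edge (2, 2)→(0, 0): d=(-2,-2) inclusive
    (0,0)@(1, 1): e=[6,6,0] → X  [on edge]
    (1,0)@(3, 1): e=[2,6,4] → X
    (2,0)@(5, 1): e=[-2,6,8] → .
    (0,1)@(1, 3): e=[22,-6,-4] → .
    (1,1)@(3, 3): e=[18,-6,0] → .  [on edge]
    (2,2)@(5, 5): e=[30,-18,0] → .  [on edge]
    (3,3)@(7, 7): e=[42,-30,0] → .  [on edge]
    (4,4)@(9, 9): e=[54,-42,0] → .  [on edge]
  covered (2 px):
    X X . . . . . .
    . . . . . . . .
    . . . . . . . .
    . . . . . . . .
    . . . . . . . .

Final: [[5,2],[6,2]]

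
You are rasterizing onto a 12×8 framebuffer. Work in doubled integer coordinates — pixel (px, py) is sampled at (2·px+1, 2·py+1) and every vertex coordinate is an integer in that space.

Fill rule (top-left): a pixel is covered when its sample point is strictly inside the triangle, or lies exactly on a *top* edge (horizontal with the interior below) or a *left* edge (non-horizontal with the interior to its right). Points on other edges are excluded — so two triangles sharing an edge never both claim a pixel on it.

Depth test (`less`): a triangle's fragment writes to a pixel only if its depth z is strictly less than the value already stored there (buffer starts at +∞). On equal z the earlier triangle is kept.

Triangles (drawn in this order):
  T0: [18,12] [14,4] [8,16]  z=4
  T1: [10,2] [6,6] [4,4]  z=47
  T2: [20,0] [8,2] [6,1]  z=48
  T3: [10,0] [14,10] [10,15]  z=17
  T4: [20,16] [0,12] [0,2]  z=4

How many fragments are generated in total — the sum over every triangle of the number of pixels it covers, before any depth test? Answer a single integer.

T0:
  2·area = 96  (B↔C swapped to make it positive)
  edge (18, 12)→(8, 16): d=(-10,4) right/bottom  bias=-1
  edge (8, 16)→(14, 4): d=(6,-12) top-left  bias=+0
  edge (14, 4)→(18, 12): d=(4,8) right/bottom  bias=-1
    (6,3)@(13, 7): e=[70,6,20] → #
    (7,3)@(15, 7): e=[62,30,4] → #
    (8,3)@(17, 7): e=[54,54,-12] → ·
    (6,4)@(13, 9): e=[50,18,28] → #
    (8,4)@(17, 9): e=[34,66,-4] → ·
    (5,5)@(11, 11): e=[38,6,52] → #
    (8,5)@(17, 11): e=[14,78,4] → #
    (9,5)@(19, 11): e=[6,102,-12] → ·
    (5,6)@(11, 13): e=[18,18,60] → #
    (8,6)@(17, 13): e=[-6,90,12] → ·
    (4,7)@(9, 15): e=[6,6,84] → #
    (5,7)@(11, 15): e=[-2,30,68] → ·
  covered (12 px):
    · · · · · · · · · · · ·
    · · · · · · · · · · · ·
    · · · · · · · · · · · ·
    · · · · · · # # · · · ·
    · · · · · · # # · · · ·
    · · · · · # # # # · · ·
    · · · · · # # # · · · ·
    · · · · # · · · · · · ·
T1:
  2·area = 16
  edge (10, 2)→(6, 6): d=(-4,4) right/bottom  bias=-1
  edge (6, 6)→(4, 4): d=(-2,-2) top-left  bias=+0
  edge (4, 4)→(10, 2): d=(6,-2) top-left  bias=+0
    (0,0)@(1, 1): e=[40,0,-24] → ·  [on edge]
    (5,0)@(11, 1): e=[0,20,-4] → ·  [on edge]
    (6,0)@(13, 1): e=[-8,24,0] → ·  [on edge]
    (1,1)@(3, 3): e=[24,0,-8] → ·  [on edge]
    (3,1)@(7, 3): e=[8,8,0] → #  [on edge]
    (4,1)@(9, 3): e=[0,12,4] → ·  [on edge]
    (0,2)@(1, 5): e=[24,-8,0] → ·  [on edge]
    (2,2)@(5, 5): e=[8,0,8] → #  [on edge]
    (3,2)@(7, 5): e=[0,4,12] → ·  [on edge]
    (2,3)@(5, 7): e=[0,-4,20] → ·  [on edge]
    (3,3)@(7, 7): e=[-8,0,24] → ·  [on edge]
    (1,4)@(3, 9): e=[0,-12,28] → ·  [on edge]
    (4,4)@(9, 9): e=[-24,0,40] → ·  [on edge]
    (0,5)@(1, 11): e=[0,-20,36] → ·  [on edge]
    (5,5)@(11, 11): e=[-40,0,56] → ·  [on edge]
    (6,6)@(13, 13): e=[-56,0,72] → ·  [on edge]
    (7,7)@(15, 15): e=[-72,0,88] → ·  [on edge]
  covered (2 px):
    · · · · · · · · · · · ·
    · · · # · · · · · · · ·
    · · # · · · · · · · · ·
    · · · · · · · · · · · ·
    · · · · · · · · · · · ·
    · · · · · · · · · · · ·
    · · · · · · · · · · · ·
    · · · · · · · · · · · ·
T2:
  2·area = 16
  edge (20, 0)→(8, 2): d=(-12,2) right/bottom  bias=-1
  edge (8, 2)→(6, 1): d=(-2,-1) top-left  bias=+0
  edge (6, 1)→(20, 0): d=(14,-1) top-left  bias=+0
    (3,0)@(7, 1): e=[14,1,1] → #
    (4,0)@(9, 1): e=[10,3,3] → #
    (5,0)@(11, 1): e=[6,5,5] → #
    (6,0)@(13, 1): e=[2,7,7] → #
    (7,0)@(15, 1): e=[-2,9,9] → ·
    (3,1)@(7, 3): e=[-10,-3,29] → ·
    (4,1)@(9, 3): e=[-14,-1,31] → ·
    (5,1)@(11, 3): e=[-18,1,33] → ·
    (6,1)@(13, 3): e=[-22,3,35] → ·
  covered (4 px):
    · · · # # # # · · · · ·
    · · · · · · · · · · · ·
    · · · · · · · · · · · ·
    · · · · · · · · · · · ·
    · · · · · · · · · · · ·
    · · · · · · · · · · · ·
    · · · · · · · · · · · ·
    · · · · · · · · · · · ·
T3:
  2·area = 60
  edge (10, 0)→(14, 10): d=(4,10) right/bottom  bias=-1
  edge (14, 10)→(10, 15): d=(-4,5) right/bottom  bias=-1
  edge (10, 15)→(10, 0): d=(0,-15) top-left  bias=+0
    (5,1)@(11, 3): e=[2,43,15] → #
    (6,1)@(13, 3): e=[-18,33,45] → ·
    (5,2)@(11, 5): e=[10,35,15] → #
    (6,2)@(13, 5): e=[-10,25,45] → ·
    (5,3)@(11, 7): e=[18,27,15] → #
    (6,3)@(13, 7): e=[-2,17,45] → ·
    (5,4)@(11, 9): e=[26,19,15] → #
    (6,4)@(13, 9): e=[6,9,45] → #
    (7,4)@(15, 9): e=[-14,-1,75] → ·
    (5,5)@(11, 11): e=[34,11,15] → #
    (7,5)@(15, 11): e=[-6,-9,75] → ·
    (5,6)@(11, 13): e=[42,3,15] → #
  covered (8 px):
    · · · · · · · · · · · ·
    · · · · · # · · · · · ·
    · · · · · # · · · · · ·
    · · · · · # · · · · · ·
    · · · · · # # · · · · ·
    · · · · · # # · · · · ·
    · · · · · # · · · · · ·
    · · · · · · · · · · · ·
T4:
  2·area = 200
  edge (20, 16)→(0, 12): d=(-20,-4) top-left  bias=+0
  edge (0, 12)→(0, 2): d=(0,-10) top-left  bias=+0
  edge (0, 2)→(20, 16): d=(20,14) right/bottom  bias=-1
    (0,1)@(1, 3): e=[184,10,6] → #
    (1,1)@(3, 3): e=[192,30,-22] → ·
    (0,2)@(1, 5): e=[144,10,46] → #
    (1,2)@(3, 5): e=[152,30,18] → #
    (2,2)@(5, 5): e=[160,50,-10] → ·
    (0,3)@(1, 7): e=[104,10,86] → #
    (2,3)@(5, 7): e=[120,50,30] → #
    (3,3)@(7, 7): e=[128,70,2] → #
    (4,3)@(9, 7): e=[136,90,-26] → ·
    (0,4)@(1, 9): e=[64,10,126] → #
    (4,4)@(9, 9): e=[96,90,14] → #
    (5,4)@(11, 9): e=[104,110,-14] → ·
    (2,6)@(5, 13): e=[0,50,150] → #  [on edge]
    (7,7)@(15, 15): e=[0,150,50] → #  [on edge]
  covered (26 px):
    · · · · · · · · · · · ·
    # · · · · · · · · · · ·
    # # · · · · · · · · · ·
    # # # # · · · · · · · ·
    # # # # # · · · · · · ·
    # # # # # # · · · · · ·
    · · # # # # # # · · · ·
    · · · · · · · # # · · ·

Result: 52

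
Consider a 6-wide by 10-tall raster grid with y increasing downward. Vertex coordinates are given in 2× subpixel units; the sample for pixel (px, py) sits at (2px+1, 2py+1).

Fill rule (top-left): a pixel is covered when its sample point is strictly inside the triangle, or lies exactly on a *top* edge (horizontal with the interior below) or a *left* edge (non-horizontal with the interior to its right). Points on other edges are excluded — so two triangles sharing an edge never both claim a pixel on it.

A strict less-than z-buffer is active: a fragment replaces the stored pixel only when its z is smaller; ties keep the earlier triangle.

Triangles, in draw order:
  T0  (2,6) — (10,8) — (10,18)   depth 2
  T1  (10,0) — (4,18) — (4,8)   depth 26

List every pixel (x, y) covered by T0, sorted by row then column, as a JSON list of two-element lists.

T0:
  2·area = 80
  edge (2, 6)→(10, 8): d=(8,2) right/bottom  bias=-1
  edge (10, 8)→(10, 18): d=(0,10) right/bottom  bias=-1
  edge (10, 18)→(2, 6): d=(-8,-12) top-left  bias=+0
    (1,3)@(3, 7): e=[6,70,4] → #
    (2,3)@(5, 7): e=[2,50,28] → #
    (3,3)@(7, 7): e=[-2,30,52] → ·
    (1,4)@(3, 9): e=[22,70,-12] → ·
    (2,4)@(5, 9): e=[18,50,12] → #
    (3,4)@(7, 9): e=[14,30,36] → #
    (4,4)@(9, 9): e=[10,10,60] → #
    (5,4)@(11, 9): e=[6,-10,84] → ·
    (2,5)@(5, 11): e=[34,50,-4] → ·
    (3,5)@(7, 11): e=[30,30,20] → #
    (5,5)@(11, 11): e=[22,-10,68] → ·
    (3,6)@(7, 13): e=[46,30,4] → #
  covered (10 px):
    · · · · · ·
    · · · · · ·
    · · · · · ·
    · # # · · ·
    · · # # # ·
    · · · # # ·
    · · · # # ·
    · · · · # ·
    · · · · · ·
    · · · · · ·
T1:
  2·area = 60
  edge (10, 0)→(4, 18): d=(-6,18) right/bottom  bias=-1
  edge (4, 18)→(4, 8): d=(0,-10) top-left  bias=+0
  edge (4, 8)→(10, 0): d=(6,-8) top-left  bias=+0
    (4,1)@(9, 3): e=[0,50,10] → ·  [on edge]
    (3,2)@(7, 5): e=[24,30,6] → #
    (4,2)@(9, 5): e=[-12,50,22] → ·
    (2,3)@(5, 7): e=[48,10,2] → #
    (4,3)@(9, 7): e=[-24,50,34] → ·
    (2,4)@(5, 9): e=[36,10,14] → #
    (3,4)@(7, 9): e=[0,30,30] → ·  [on edge]
    (2,5)@(5, 11): e=[24,10,26] → #
    (3,5)@(7, 11): e=[-12,30,42] → ·
    (2,6)@(5, 13): e=[12,10,38] → #
    (3,6)@(7, 13): e=[-24,30,54] → ·
    (2,7)@(5, 15): e=[0,10,50] → ·  [on edge]
  covered (6 px):
    · · · · · ·
    · · · · · ·
    · · · # · ·
    · · # # · ·
    · · # · · ·
    · · # · · ·
    · · # · · ·
    · · · · · ·
    · · · · · ·
    · · · · · ·

Final: [[1,3],[2,3],[2,4],[3,4],[4,4],[3,5],[4,5],[3,6],[4,6],[4,7]]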